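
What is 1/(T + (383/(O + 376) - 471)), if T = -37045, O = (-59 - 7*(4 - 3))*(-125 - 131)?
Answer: -17272/647975969 ≈ -2.6655e-5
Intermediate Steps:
O = 16896 (O = (-59 - 7*1)*(-256) = (-59 - 7)*(-256) = -66*(-256) = 16896)
1/(T + (383/(O + 376) - 471)) = 1/(-37045 + (383/(16896 + 376) - 471)) = 1/(-37045 + (383/17272 - 471)) = 1/(-37045 - 8134729/17272) = 1/(-647975969/17272) = -17272/647975969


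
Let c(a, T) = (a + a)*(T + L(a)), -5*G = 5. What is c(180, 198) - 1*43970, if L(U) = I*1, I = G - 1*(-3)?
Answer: 28030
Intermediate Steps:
G = -1 (G = -⅕*5 = -1)
I = 2 (I = -1 - 1*(-3) = -1 + 3 = 2)
L(U) = 2 (L(U) = 2*1 = 2)
c(a, T) = 2*a*(2 + T) (c(a, T) = (a + a)*(T + 2) = (2*a)*(2 + T) = 2*a*(2 + T))
c(180, 198) - 1*43970 = 2*180*(2 + 198) - 1*43970 = 2*180*200 - 43970 = 72000 - 43970 = 28030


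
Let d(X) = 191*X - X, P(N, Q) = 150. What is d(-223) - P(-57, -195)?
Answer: -42520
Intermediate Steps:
d(X) = 190*X
d(-223) - P(-57, -195) = 190*(-223) - 1*150 = -42370 - 150 = -42520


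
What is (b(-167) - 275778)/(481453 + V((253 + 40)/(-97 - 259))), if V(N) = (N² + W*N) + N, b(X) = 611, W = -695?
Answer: -34873564912/61089903009 ≈ -0.57086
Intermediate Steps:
V(N) = N² - 694*N (V(N) = (N² - 695*N) + N = N² - 694*N)
(b(-167) - 275778)/(481453 + V((253 + 40)/(-97 - 259))) = (611 - 275778)/(481453 + ((253 + 40)/(-97 - 259))*(-694 + (253 + 40)/(-97 - 259))) = -275167/(481453 + (293/(-356))*(-694 + 293/(-356))) = -275167/(481453 + (293*(-1/356))*(-694 + 293*(-1/356))) = -275167/(481453 - 293*(-694 - 293/356)/356) = -275167/(481453 - 293/356*(-247357/356)) = -275167/(481453 + 72475601/126736) = -275167/61089903009/126736 = -275167*126736/61089903009 = -34873564912/61089903009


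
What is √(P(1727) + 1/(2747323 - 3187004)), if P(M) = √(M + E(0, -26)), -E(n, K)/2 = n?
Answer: √(-439681 + 193319381761*√1727)/439681 ≈ 6.4465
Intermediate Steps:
E(n, K) = -2*n
P(M) = √M (P(M) = √(M - 2*0) = √(M + 0) = √M)
√(P(1727) + 1/(2747323 - 3187004)) = √(√1727 + 1/(2747323 - 3187004)) = √(√1727 + 1/(-439681)) = √(√1727 - 1/439681) = √(-1/439681 + √1727)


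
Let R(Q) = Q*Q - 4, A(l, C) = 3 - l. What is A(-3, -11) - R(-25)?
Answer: -615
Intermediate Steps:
R(Q) = -4 + Q² (R(Q) = Q² - 4 = -4 + Q²)
A(-3, -11) - R(-25) = (3 - 1*(-3)) - (-4 + (-25)²) = (3 + 3) - (-4 + 625) = 6 - 1*621 = 6 - 621 = -615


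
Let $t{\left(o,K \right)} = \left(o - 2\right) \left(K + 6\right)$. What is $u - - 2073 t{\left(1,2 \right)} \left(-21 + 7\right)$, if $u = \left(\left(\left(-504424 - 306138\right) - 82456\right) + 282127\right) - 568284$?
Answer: $-946999$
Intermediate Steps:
$t{\left(o,K \right)} = \left(-2 + o\right) \left(6 + K\right)$
$u = -1179175$ ($u = \left(\left(-810562 - 82456\right) + 282127\right) - 568284 = \left(-893018 + 282127\right) - 568284 = -610891 - 568284 = -1179175$)
$u - - 2073 t{\left(1,2 \right)} \left(-21 + 7\right) = -1179175 - - 2073 \left(-12 - 4 + 6 \cdot 1 + 2 \cdot 1\right) \left(-21 + 7\right) = -1179175 - - 2073 \left(-12 - 4 + 6 + 2\right) \left(-14\right) = -1179175 - - 2073 \left(\left(-8\right) \left(-14\right)\right) = -1179175 - \left(-2073\right) 112 = -1179175 - -232176 = -1179175 + 232176 = -946999$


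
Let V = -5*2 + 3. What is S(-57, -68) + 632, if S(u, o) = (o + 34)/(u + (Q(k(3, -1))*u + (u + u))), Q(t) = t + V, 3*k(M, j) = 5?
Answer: 84022/133 ≈ 631.74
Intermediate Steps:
k(M, j) = 5/3 (k(M, j) = (⅓)*5 = 5/3)
V = -7 (V = -10 + 3 = -7)
Q(t) = -7 + t (Q(t) = t - 7 = -7 + t)
S(u, o) = -3*(34 + o)/(7*u) (S(u, o) = (o + 34)/(u + ((-7 + 5/3)*u + (u + u))) = (34 + o)/(u + (-16*u/3 + 2*u)) = (34 + o)/(u - 10*u/3) = (34 + o)/((-7*u/3)) = (34 + o)*(-3/(7*u)) = -3*(34 + o)/(7*u))
S(-57, -68) + 632 = (3/7)*(-34 - 1*(-68))/(-57) + 632 = (3/7)*(-1/57)*(-34 + 68) + 632 = (3/7)*(-1/57)*34 + 632 = -34/133 + 632 = 84022/133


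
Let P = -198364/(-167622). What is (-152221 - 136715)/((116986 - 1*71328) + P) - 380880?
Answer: -364388410104174/956685455 ≈ -3.8089e+5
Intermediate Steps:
P = 99182/83811 (P = -198364*(-1/167622) = 99182/83811 ≈ 1.1834)
(-152221 - 136715)/((116986 - 1*71328) + P) - 380880 = (-152221 - 136715)/((116986 - 1*71328) + 99182/83811) - 380880 = -288936/((116986 - 71328) + 99182/83811) - 380880 = -288936/(45658 + 99182/83811) - 380880 = -288936/3826741820/83811 - 380880 = -288936*83811/3826741820 - 380880 = -6054003774/956685455 - 380880 = -364388410104174/956685455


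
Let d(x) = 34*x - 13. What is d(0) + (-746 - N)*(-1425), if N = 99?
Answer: 1204112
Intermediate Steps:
d(x) = -13 + 34*x
d(0) + (-746 - N)*(-1425) = (-13 + 34*0) + (-746 - 1*99)*(-1425) = (-13 + 0) + (-746 - 99)*(-1425) = -13 - 845*(-1425) = -13 + 1204125 = 1204112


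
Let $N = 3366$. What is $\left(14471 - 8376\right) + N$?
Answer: $9461$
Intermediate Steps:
$\left(14471 - 8376\right) + N = \left(14471 - 8376\right) + 3366 = 6095 + 3366 = 9461$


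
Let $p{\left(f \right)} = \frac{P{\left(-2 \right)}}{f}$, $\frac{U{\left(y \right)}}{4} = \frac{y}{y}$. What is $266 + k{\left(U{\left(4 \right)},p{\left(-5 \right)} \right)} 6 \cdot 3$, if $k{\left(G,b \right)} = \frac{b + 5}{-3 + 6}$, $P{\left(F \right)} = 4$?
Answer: $\frac{1456}{5} \approx 291.2$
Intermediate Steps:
$U{\left(y \right)} = 4$ ($U{\left(y \right)} = 4 \frac{y}{y} = 4 \cdot 1 = 4$)
$p{\left(f \right)} = \frac{4}{f}$
$k{\left(G,b \right)} = \frac{5}{3} + \frac{b}{3}$ ($k{\left(G,b \right)} = \frac{5 + b}{3} = \left(5 + b\right) \frac{1}{3} = \frac{5}{3} + \frac{b}{3}$)
$266 + k{\left(U{\left(4 \right)},p{\left(-5 \right)} \right)} 6 \cdot 3 = 266 + \left(\frac{5}{3} + \frac{4 \frac{1}{-5}}{3}\right) 6 \cdot 3 = 266 + \left(\frac{5}{3} + \frac{4 \left(- \frac{1}{5}\right)}{3}\right) 6 \cdot 3 = 266 + \left(\frac{5}{3} + \frac{1}{3} \left(- \frac{4}{5}\right)\right) 6 \cdot 3 = 266 + \left(\frac{5}{3} - \frac{4}{15}\right) 6 \cdot 3 = 266 + \frac{7}{5} \cdot 6 \cdot 3 = 266 + \frac{42}{5} \cdot 3 = 266 + \frac{126}{5} = \frac{1456}{5}$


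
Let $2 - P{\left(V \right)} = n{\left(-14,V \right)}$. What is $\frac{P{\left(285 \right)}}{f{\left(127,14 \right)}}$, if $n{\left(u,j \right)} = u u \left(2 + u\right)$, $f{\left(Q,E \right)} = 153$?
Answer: $\frac{2354}{153} \approx 15.386$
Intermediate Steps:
$n{\left(u,j \right)} = u^{2} \left(2 + u\right)$
$P{\left(V \right)} = 2354$ ($P{\left(V \right)} = 2 - \left(-14\right)^{2} \left(2 - 14\right) = 2 - 196 \left(-12\right) = 2 - -2352 = 2 + 2352 = 2354$)
$\frac{P{\left(285 \right)}}{f{\left(127,14 \right)}} = \frac{2354}{153}$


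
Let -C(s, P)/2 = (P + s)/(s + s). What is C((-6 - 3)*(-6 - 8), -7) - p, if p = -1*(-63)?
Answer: -1151/18 ≈ -63.944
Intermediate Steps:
p = 63
C(s, P) = -(P + s)/s (C(s, P) = -2*(P + s)/(s + s) = -2*(P + s)/(2*s) = -2*(P + s)*1/(2*s) = -(P + s)/s)
C((-6 - 3)*(-6 - 8), -7) - p = (-1*(-7) - (-6 - 3)*(-6 - 8))/(((-6 - 3)*(-6 - 8))) - 1*63 = (7 - (-9)*(-14))/((-9*(-14))) - 63 = (7 - 1*126)/126 - 63 = (7 - 126)/126 - 63 = (1/126)*(-119) - 63 = -17/18 - 63 = -1151/18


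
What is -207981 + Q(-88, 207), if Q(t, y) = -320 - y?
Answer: -208508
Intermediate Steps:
-207981 + Q(-88, 207) = -207981 + (-320 - 1*207) = -207981 + (-320 - 207) = -207981 - 527 = -208508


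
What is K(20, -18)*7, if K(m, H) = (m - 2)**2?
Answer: 2268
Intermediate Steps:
K(m, H) = (-2 + m)**2
K(20, -18)*7 = (-2 + 20)**2*7 = 18**2*7 = 324*7 = 2268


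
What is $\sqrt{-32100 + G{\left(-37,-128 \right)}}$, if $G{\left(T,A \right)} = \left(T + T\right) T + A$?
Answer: $i \sqrt{29490} \approx 171.73 i$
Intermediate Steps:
$G{\left(T,A \right)} = A + 2 T^{2}$ ($G{\left(T,A \right)} = 2 T T + A = 2 T^{2} + A = A + 2 T^{2}$)
$\sqrt{-32100 + G{\left(-37,-128 \right)}} = \sqrt{-32100 - \left(128 - 2 \left(-37\right)^{2}\right)} = \sqrt{-32100 + \left(-128 + 2 \cdot 1369\right)} = \sqrt{-32100 + \left(-128 + 2738\right)} = \sqrt{-32100 + 2610} = \sqrt{-29490} = i \sqrt{29490}$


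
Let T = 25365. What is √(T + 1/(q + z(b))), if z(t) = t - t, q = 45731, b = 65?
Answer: 4*√3315402653906/45731 ≈ 159.26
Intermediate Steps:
z(t) = 0
√(T + 1/(q + z(b))) = √(25365 + 1/(45731 + 0)) = √(25365 + 1/45731) = √(1159966816/45731) = 4*√3315402653906/45731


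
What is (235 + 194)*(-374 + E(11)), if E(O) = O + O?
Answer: -151008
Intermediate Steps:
E(O) = 2*O
(235 + 194)*(-374 + E(11)) = (235 + 194)*(-374 + 2*11) = 429*(-374 + 22) = 429*(-352) = -151008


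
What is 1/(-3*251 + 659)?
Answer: -1/94 ≈ -0.010638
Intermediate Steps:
1/(-3*251 + 659) = 1/(-753 + 659) = 1/(-94) = -1/94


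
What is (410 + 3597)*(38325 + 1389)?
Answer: 159133998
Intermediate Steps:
(410 + 3597)*(38325 + 1389) = 4007*39714 = 159133998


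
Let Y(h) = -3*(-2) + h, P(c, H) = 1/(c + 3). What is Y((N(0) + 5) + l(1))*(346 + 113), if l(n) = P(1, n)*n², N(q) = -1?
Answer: 18819/4 ≈ 4704.8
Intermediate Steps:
P(c, H) = 1/(3 + c)
l(n) = n²/4 (l(n) = n²/(3 + 1) = n²/4)
Y(h) = 6 + h
Y((N(0) + 5) + l(1))*(346 + 113) = (6 + ((-1 + 5) + (¼)*1²))*(346 + 113) = (6 + (4 + (¼)*1))*459 = (6 + (4 + ¼))*459 = (6 + 17/4)*459 = (41/4)*459 = 18819/4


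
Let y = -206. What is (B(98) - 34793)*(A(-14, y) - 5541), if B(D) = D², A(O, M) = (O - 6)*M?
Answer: 35793569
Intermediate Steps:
A(O, M) = M*(-6 + O) (A(O, M) = (-6 + O)*M = M*(-6 + O))
(B(98) - 34793)*(A(-14, y) - 5541) = (98² - 34793)*(-206*(-6 - 14) - 5541) = (9604 - 34793)*(-206*(-20) - 5541) = -25189*(4120 - 5541) = -25189*(-1421) = 35793569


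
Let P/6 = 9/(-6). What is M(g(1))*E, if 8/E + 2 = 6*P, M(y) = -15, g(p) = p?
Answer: 15/7 ≈ 2.1429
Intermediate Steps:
P = -9 (P = 6*(9/(-6)) = 6*(9*(-⅙)) = 6*(-3/2) = -9)
E = -⅐ (E = 8/(-2 + 6*(-9)) = 8/(-2 - 54) = 8/(-56) = 8*(-1/56) = -⅐ ≈ -0.14286)
M(g(1))*E = -15*(-⅐) = 15/7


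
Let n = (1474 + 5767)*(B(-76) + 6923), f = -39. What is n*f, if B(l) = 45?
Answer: -1967756232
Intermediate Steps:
n = 50455288 (n = (1474 + 5767)*(45 + 6923) = 7241*6968 = 50455288)
n*f = 50455288*(-39) = -1967756232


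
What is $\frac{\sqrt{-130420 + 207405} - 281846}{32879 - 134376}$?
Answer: $\frac{281846}{101497} - \frac{\sqrt{76985}}{101497} \approx 2.7742$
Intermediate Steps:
$\frac{\sqrt{-130420 + 207405} - 281846}{32879 - 134376} = \frac{\sqrt{76985} - 281846}{-101497} = \left(-281846 + \sqrt{76985}\right) \left(- \frac{1}{101497}\right) = \frac{281846}{101497} - \frac{\sqrt{76985}}{101497}$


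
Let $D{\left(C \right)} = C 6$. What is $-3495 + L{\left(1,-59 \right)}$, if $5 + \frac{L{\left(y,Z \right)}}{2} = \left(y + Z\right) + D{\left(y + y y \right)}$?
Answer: $-3597$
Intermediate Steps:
$D{\left(C \right)} = 6 C$
$L{\left(y,Z \right)} = -10 + 2 Z + 12 y^{2} + 14 y$ ($L{\left(y,Z \right)} = -10 + 2 \left(\left(y + Z\right) + 6 \left(y + y y\right)\right) = -10 + 2 \left(\left(Z + y\right) + 6 \left(y + y^{2}\right)\right) = -10 + 2 \left(\left(Z + y\right) + \left(6 y + 6 y^{2}\right)\right) = -10 + 2 \left(Z + 6 y^{2} + 7 y\right) = -10 + \left(2 Z + 12 y^{2} + 14 y\right) = -10 + 2 Z + 12 y^{2} + 14 y$)
$-3495 + L{\left(1,-59 \right)} = -3495 + \left(-10 + 2 \left(-59\right) + 2 \cdot 1 + 12 \cdot 1 \left(1 + 1\right)\right) = -3495 + \left(-10 - 118 + 2 + 12 \cdot 1 \cdot 2\right) = -3495 + \left(-10 - 118 + 2 + 24\right) = -3495 - 102 = -3597$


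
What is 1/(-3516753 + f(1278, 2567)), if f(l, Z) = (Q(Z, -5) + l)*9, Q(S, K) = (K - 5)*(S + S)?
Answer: -1/3967311 ≈ -2.5206e-7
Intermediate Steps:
Q(S, K) = 2*S*(-5 + K) (Q(S, K) = (-5 + K)*(2*S) = 2*S*(-5 + K))
f(l, Z) = -180*Z + 9*l (f(l, Z) = (2*Z*(-5 - 5) + l)*9 = (2*Z*(-10) + l)*9 = (-20*Z + l)*9 = (l - 20*Z)*9 = -180*Z + 9*l)
1/(-3516753 + f(1278, 2567)) = 1/(-3516753 + (-180*2567 + 9*1278)) = 1/(-3516753 + (-462060 + 11502)) = 1/(-3516753 - 450558) = 1/(-3967311) = -1/3967311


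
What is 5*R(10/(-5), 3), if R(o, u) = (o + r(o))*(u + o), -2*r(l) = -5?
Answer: 5/2 ≈ 2.5000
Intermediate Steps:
r(l) = 5/2 (r(l) = -½*(-5) = 5/2)
R(o, u) = (5/2 + o)*(o + u) (R(o, u) = (o + 5/2)*(u + o) = (5/2 + o)*(o + u))
5*R(10/(-5), 3) = 5*((10/(-5))² + 5*(10/(-5))/2 + (5/2)*3 + (10/(-5))*3) = 5*((10*(-⅕))² + 5*(10*(-⅕))/2 + 15/2 + (10*(-⅕))*3) = 5*((-2)² + (5/2)*(-2) + 15/2 - 2*3) = 5*(4 - 5 + 15/2 - 6) = 5*(½) = 5/2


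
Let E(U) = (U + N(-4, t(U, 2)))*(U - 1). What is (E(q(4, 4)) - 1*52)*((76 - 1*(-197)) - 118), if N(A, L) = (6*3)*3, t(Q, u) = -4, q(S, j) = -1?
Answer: -24490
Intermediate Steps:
N(A, L) = 54 (N(A, L) = 18*3 = 54)
E(U) = (-1 + U)*(54 + U) (E(U) = (U + 54)*(U - 1) = (54 + U)*(-1 + U) = (-1 + U)*(54 + U))
(E(q(4, 4)) - 1*52)*((76 - 1*(-197)) - 118) = ((-54 + (-1)² + 53*(-1)) - 1*52)*((76 - 1*(-197)) - 118) = ((-54 + 1 - 53) - 52)*((76 + 197) - 118) = (-106 - 52)*(273 - 118) = -158*155 = -24490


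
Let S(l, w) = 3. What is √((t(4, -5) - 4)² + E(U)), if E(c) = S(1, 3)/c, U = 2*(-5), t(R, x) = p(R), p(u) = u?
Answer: I*√30/10 ≈ 0.54772*I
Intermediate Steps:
t(R, x) = R
U = -10
E(c) = 3/c
√((t(4, -5) - 4)² + E(U)) = √((4 - 4)² + 3/(-10)) = √(0² + 3*(-⅒)) = √(0 - 3/10) = √(-3/10) = I*√30/10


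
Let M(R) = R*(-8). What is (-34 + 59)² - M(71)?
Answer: 1193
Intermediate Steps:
M(R) = -8*R
(-34 + 59)² - M(71) = (-34 + 59)² - (-8)*71 = 25² - 1*(-568) = 625 + 568 = 1193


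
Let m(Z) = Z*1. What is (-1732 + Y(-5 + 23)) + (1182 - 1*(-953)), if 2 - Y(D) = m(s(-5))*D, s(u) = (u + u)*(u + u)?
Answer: -1395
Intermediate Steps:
s(u) = 4*u**2 (s(u) = (2*u)*(2*u) = 4*u**2)
m(Z) = Z
Y(D) = 2 - 100*D (Y(D) = 2 - 4*(-5)**2*D = 2 - 4*25*D = 2 - 100*D)
(-1732 + Y(-5 + 23)) + (1182 - 1*(-953)) = (-1732 + (2 - 100*(-5 + 23))) + (1182 - 1*(-953)) = (-1732 + (2 - 100*18)) + (1182 + 953) = (-1732 + (2 - 1800)) + 2135 = (-1732 - 1798) + 2135 = -3530 + 2135 = -1395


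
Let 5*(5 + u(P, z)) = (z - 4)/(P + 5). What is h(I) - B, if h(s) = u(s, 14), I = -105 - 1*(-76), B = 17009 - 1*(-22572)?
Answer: -475033/12 ≈ -39586.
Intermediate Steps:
B = 39581 (B = 17009 + 22572 = 39581)
I = -29 (I = -105 + 76 = -29)
u(P, z) = -5 + (-4 + z)/(5*(5 + P)) (u(P, z) = -5 + ((z - 4)/(P + 5))/5 = -5 + ((-4 + z)/(5 + P))/5 = -5 + (-4 + z)/(5*(5 + P)))
h(s) = (-115 - 25*s)/(5*(5 + s)) (h(s) = (-129 + 14 - 25*s)/(5*(5 + s)) = (-115 - 25*s)/(5*(5 + s)))
h(I) - B = (-23 - 5*(-29))/(5 - 29) - 1*39581 = (-23 + 145)/(-24) - 39581 = -1/24*122 - 39581 = -61/12 - 39581 = -475033/12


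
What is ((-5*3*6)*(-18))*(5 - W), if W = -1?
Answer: 9720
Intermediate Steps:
((-5*3*6)*(-18))*(5 - W) = ((-5*3*6)*(-18))*(5 - 1*(-1)) = (-15*6*(-18))*(5 + 1) = -90*(-18)*6 = 1620*6 = 9720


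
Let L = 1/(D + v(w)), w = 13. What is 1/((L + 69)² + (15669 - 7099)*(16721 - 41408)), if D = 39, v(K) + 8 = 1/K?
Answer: -163216/34530437973119 ≈ -4.7267e-9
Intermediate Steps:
v(K) = -8 + 1/K
L = 13/404 (L = 1/(39 + (-8 + 1/13)) = 1/(39 - 103/13) = 1/(404/13) = 13/404 ≈ 0.032178)
1/((L + 69)² + (15669 - 7099)*(16721 - 41408)) = 1/((13/404 + 69)² + (15669 - 7099)*(16721 - 41408)) = 1/((27889/404)² + 8570*(-24687)) = 1/(777796321/163216 - 211567590) = 1/(-34530437973119/163216) = -163216/34530437973119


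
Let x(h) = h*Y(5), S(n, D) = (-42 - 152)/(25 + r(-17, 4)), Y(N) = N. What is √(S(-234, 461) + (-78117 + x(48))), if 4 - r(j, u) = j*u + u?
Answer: I*√673576215/93 ≈ 279.07*I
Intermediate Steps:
r(j, u) = 4 - u - j*u (r(j, u) = 4 - (j*u + u) = 4 - (u + j*u) = 4 + (-u - j*u) = 4 - u - j*u)
S(n, D) = -194/93 (S(n, D) = (-42 - 152)/(25 + (4 - 1*4 - 1*(-17)*4)) = -194/(25 + (4 - 4 + 68)) = -194/(25 + 68) = -194/93)
x(h) = 5*h (x(h) = h*5 = 5*h)
√(S(-234, 461) + (-78117 + x(48))) = √(-194/93 + (-78117 + 5*48)) = √(-194/93 + (-78117 + 240)) = √(-194/93 - 77877) = √(-7242755/93) = I*√673576215/93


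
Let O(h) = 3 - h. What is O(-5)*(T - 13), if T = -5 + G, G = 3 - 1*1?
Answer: -128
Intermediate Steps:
G = 2 (G = 3 - 1 = 2)
T = -3 (T = -5 + 2 = -3)
O(-5)*(T - 13) = (3 - 1*(-5))*(-3 - 13) = (3 + 5)*(-16) = 8*(-16) = -128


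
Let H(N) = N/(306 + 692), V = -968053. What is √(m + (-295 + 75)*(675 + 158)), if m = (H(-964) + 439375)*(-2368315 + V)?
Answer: 6*I*√10139276802834851/499 ≈ 1.2108e+6*I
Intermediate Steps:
H(N) = N/998
m = -731490820180624/499 (m = ((1/998)*(-964) + 439375)*(-2368315 - 968053) = (-482/499 + 439375)*(-3336368) = (219247643/499)*(-3336368) = -731490820180624/499 ≈ -1.4659e+12)
√(m + (-295 + 75)*(675 + 158)) = √(-731490820180624/499 + (-295 + 75)*(675 + 158)) = √(-731490820180624/499 - 220*833) = √(-731490820180624/499 - 183260) = √(-731490911627364/499) = 6*I*√10139276802834851/499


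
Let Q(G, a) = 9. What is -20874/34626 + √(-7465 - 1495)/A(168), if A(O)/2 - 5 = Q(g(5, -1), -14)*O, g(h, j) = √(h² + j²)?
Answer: -3479/5771 + 8*I*√35/1517 ≈ -0.60284 + 0.031199*I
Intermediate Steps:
A(O) = 10 + 18*O (A(O) = 10 + 2*(9*O) = 10 + 18*O)
-20874/34626 + √(-7465 - 1495)/A(168) = -20874/34626 + √(-7465 - 1495)/(10 + 18*168) = -20874*1/34626 + √(-8960)/(10 + 3024) = -3479/5771 + (16*I*√35)/3034 = -3479/5771 + (16*I*√35)*(1/3034) = -3479/5771 + 8*I*√35/1517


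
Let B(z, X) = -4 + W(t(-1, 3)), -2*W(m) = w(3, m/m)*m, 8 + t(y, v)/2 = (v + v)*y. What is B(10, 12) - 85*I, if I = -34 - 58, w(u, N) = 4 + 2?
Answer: 7900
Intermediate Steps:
w(u, N) = 6
I = -92
t(y, v) = -16 + 4*v*y (t(y, v) = -16 + 2*((v + v)*y) = -16 + 2*((2*v)*y) = -16 + 2*(2*v*y) = -16 + 4*v*y)
W(m) = -3*m
B(z, X) = 80 (B(z, X) = -4 - 3*(-16 + 4*3*(-1)) = -4 - 3*(-16 - 12) = -4 - 3*(-28) = -4 + 84 = 80)
B(10, 12) - 85*I = 80 - 85*(-92) = 80 + 7820 = 7900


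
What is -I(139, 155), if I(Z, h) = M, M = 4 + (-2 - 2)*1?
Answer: 0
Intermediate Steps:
M = 0 (M = 4 - 4*1 = 4 - 4 = 0)
I(Z, h) = 0
-I(139, 155) = -1*0 = 0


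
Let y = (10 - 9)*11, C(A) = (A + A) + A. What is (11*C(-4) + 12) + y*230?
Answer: 2410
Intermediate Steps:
C(A) = 3*A (C(A) = 2*A + A = 3*A)
y = 11 (y = 1*11 = 11)
(11*C(-4) + 12) + y*230 = (11*(3*(-4)) + 12) + 11*230 = (11*(-12) + 12) + 2530 = (-132 + 12) + 2530 = -120 + 2530 = 2410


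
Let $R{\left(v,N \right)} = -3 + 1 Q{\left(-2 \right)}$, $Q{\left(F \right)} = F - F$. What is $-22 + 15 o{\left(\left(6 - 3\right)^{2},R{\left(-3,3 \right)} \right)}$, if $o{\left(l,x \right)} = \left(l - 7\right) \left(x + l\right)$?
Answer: $158$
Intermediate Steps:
$Q{\left(F \right)} = 0$
$R{\left(v,N \right)} = -3$ ($R{\left(v,N \right)} = -3 + 1 \cdot 0 = -3 + 0 = -3$)
$o{\left(l,x \right)} = \left(-7 + l\right) \left(l + x\right)$
$-22 + 15 o{\left(\left(6 - 3\right)^{2},R{\left(-3,3 \right)} \right)} = -22 + 15 \left(\left(\left(6 - 3\right)^{2}\right)^{2} - 7 \left(6 - 3\right)^{2} - -21 + \left(6 - 3\right)^{2} \left(-3\right)\right) = -22 + 15 \left(\left(3^{2}\right)^{2} - 7 \cdot 3^{2} + 21 + 3^{2} \left(-3\right)\right) = -22 + 15 \left(9^{2} - 63 + 21 + 9 \left(-3\right)\right) = -22 + 15 \left(81 - 63 + 21 - 27\right) = -22 + 15 \cdot 12 = -22 + 180 = 158$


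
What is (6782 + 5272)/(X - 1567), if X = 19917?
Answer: 6027/9175 ≈ 0.65689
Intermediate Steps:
(6782 + 5272)/(X - 1567) = (6782 + 5272)/(19917 - 1567) = 12054/18350 = 12054*(1/18350) = 6027/9175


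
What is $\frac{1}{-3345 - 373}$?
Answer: $- \frac{1}{3718} \approx -0.00026896$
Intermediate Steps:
$\frac{1}{-3345 - 373} = \frac{1}{-3718} = - \frac{1}{3718}$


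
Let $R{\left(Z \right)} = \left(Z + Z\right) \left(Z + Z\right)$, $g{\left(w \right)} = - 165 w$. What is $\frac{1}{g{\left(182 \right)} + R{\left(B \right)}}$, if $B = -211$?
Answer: $\frac{1}{148054} \approx 6.7543 \cdot 10^{-6}$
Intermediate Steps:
$R{\left(Z \right)} = 4 Z^{2}$ ($R{\left(Z \right)} = 2 Z 2 Z = 4 Z^{2}$)
$\frac{1}{g{\left(182 \right)} + R{\left(B \right)}} = \frac{1}{\left(-165\right) 182 + 4 \left(-211\right)^{2}} = \frac{1}{-30030 + 4 \cdot 44521} = \frac{1}{-30030 + 178084} = \frac{1}{148054}$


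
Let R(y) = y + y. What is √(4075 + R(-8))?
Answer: 3*√451 ≈ 63.710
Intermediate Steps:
R(y) = 2*y
√(4075 + R(-8)) = √(4075 + 2*(-8)) = √(4075 - 16) = √4059 = 3*√451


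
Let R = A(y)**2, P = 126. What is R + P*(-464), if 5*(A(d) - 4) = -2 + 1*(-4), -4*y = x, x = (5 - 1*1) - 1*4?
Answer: -1461404/25 ≈ -58456.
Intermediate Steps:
x = 0 (x = (5 - 1) - 4 = 4 - 4 = 0)
y = 0 (y = -1/4*0 = 0)
A(d) = 14/5 (A(d) = 4 + (-2 + 1*(-4))/5 = 4 + (-2 - 4)/5 = 4 + (1/5)*(-6) = 4 - 6/5 = 14/5)
R = 196/25 (R = (14/5)**2 = 196/25 ≈ 7.8400)
R + P*(-464) = 196/25 + 126*(-464) = 196/25 - 58464 = -1461404/25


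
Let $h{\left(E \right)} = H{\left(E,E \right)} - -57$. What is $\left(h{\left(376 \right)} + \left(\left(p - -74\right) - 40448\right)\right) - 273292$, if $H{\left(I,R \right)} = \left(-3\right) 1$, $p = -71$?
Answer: $-313683$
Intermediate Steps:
$H{\left(I,R \right)} = -3$
$h{\left(E \right)} = 54$ ($h{\left(E \right)} = -3 - -57 = -3 + 57 = 54$)
$\left(h{\left(376 \right)} + \left(\left(p - -74\right) - 40448\right)\right) - 273292 = \left(54 - 40445\right) - 273292 = -40391 - 273292 = -313683$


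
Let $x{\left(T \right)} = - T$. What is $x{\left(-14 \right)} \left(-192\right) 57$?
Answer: $-153216$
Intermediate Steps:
$x{\left(-14 \right)} \left(-192\right) 57 = \left(-1\right) \left(-14\right) \left(-192\right) 57 = 14 \left(-192\right) 57 = \left(-2688\right) 57 = -153216$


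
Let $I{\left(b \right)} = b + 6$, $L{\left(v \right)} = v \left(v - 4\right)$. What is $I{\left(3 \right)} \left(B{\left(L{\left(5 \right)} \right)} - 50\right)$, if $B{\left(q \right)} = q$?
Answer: $-405$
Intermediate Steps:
$L{\left(v \right)} = v \left(-4 + v\right)$
$I{\left(b \right)} = 6 + b$
$I{\left(3 \right)} \left(B{\left(L{\left(5 \right)} \right)} - 50\right) = \left(6 + 3\right) \left(5 \left(-4 + 5\right) - 50\right) = 9 \left(5 \cdot 1 - 50\right) = 9 \left(5 - 50\right) = 9 \left(-45\right) = -405$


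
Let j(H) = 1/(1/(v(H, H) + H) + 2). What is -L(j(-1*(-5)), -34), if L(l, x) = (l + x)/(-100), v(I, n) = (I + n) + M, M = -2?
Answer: -181/540 ≈ -0.33519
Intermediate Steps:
v(I, n) = -2 + I + n (v(I, n) = (I + n) - 2 = -2 + I + n)
j(H) = 1/(2 + 1/(-2 + 3*H)) (j(H) = 1/(1/((-2 + H + H) + H) + 2) = 1/(1/((-2 + 2*H) + H) + 2) = 1/(1/(-2 + 3*H) + 2) = 1/(2 + 1/(-2 + 3*H)))
L(l, x) = -l/100 - x/100 (L(l, x) = (l + x)*(-1/100) = -l/100 - x/100)
-L(j(-1*(-5)), -34) = -(-(-2 + 3*(-1*(-5)))/(300*(-1 + 2*(-1*(-5)))) - 1/100*(-34)) = -(-(-2 + 3*5)/(300*(-1 + 2*5)) + 17/50) = -(-(-2 + 15)/(300*(-1 + 10)) + 17/50) = -(-13/(300*9) + 17/50) = -(-1/100*13/27 + 17/50) = -(-13/2700 + 17/50) = -1*181/540 = -181/540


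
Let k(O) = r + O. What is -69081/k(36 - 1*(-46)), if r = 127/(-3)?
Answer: -207243/119 ≈ -1741.5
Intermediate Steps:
r = -127/3 (r = 127*(-⅓) = -127/3 ≈ -42.333)
k(O) = -127/3 + O
-69081/k(36 - 1*(-46)) = -69081/(-127/3 + (36 - 1*(-46))) = -69081/(-127/3 + (36 + 46)) = -69081/(-127/3 + 82) = -69081/119/3 = -69081*3/119 = -207243/119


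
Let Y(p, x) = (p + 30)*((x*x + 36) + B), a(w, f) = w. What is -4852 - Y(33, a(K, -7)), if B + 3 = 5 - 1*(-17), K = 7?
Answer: -11404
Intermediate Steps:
B = 19 (B = -3 + (5 - 1*(-17)) = -3 + (5 + 17) = -3 + 22 = 19)
Y(p, x) = (30 + p)*(55 + x²) (Y(p, x) = (p + 30)*((x*x + 36) + 19) = (30 + p)*((x² + 36) + 19) = (30 + p)*((36 + x²) + 19) = (30 + p)*(55 + x²))
-4852 - Y(33, a(K, -7)) = -4852 - (1650 + 30*7² + 55*33 + 33*7²) = -4852 - (1650 + 30*49 + 1815 + 33*49) = -4852 - (1650 + 1470 + 1815 + 1617) = -4852 - 1*6552 = -4852 - 6552 = -11404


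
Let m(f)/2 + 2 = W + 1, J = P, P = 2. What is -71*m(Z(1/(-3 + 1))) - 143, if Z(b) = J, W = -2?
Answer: 283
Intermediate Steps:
J = 2
Z(b) = 2
m(f) = -6 (m(f) = -4 + 2*(-2 + 1) = -4 + 2*(-1) = -4 - 2 = -6)
-71*m(Z(1/(-3 + 1))) - 143 = -71*(-6) - 143 = 426 - 143 = 283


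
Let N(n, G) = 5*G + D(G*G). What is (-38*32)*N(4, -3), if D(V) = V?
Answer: 7296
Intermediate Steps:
N(n, G) = G**2 + 5*G (N(n, G) = 5*G + G*G = 5*G + G**2 = G**2 + 5*G)
(-38*32)*N(4, -3) = (-38*32)*(-3*(5 - 3)) = -(-3648)*2 = -1216*(-6) = 7296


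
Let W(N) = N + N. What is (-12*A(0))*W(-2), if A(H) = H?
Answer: 0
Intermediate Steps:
W(N) = 2*N
(-12*A(0))*W(-2) = (-12*0)*(2*(-2)) = 0*(-4) = 0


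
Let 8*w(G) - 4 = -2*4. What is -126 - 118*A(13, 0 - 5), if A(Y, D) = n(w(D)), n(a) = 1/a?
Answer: 110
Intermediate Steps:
w(G) = -1/2 (w(G) = 1/2 + (-2*4)/8 = 1/2 + (1/8)*(-8) = 1/2 - 1 = -1/2)
A(Y, D) = -2 (A(Y, D) = 1/(-1/2) = -2)
-126 - 118*A(13, 0 - 5) = -126 - 118*(-2) = -126 + 236 = 110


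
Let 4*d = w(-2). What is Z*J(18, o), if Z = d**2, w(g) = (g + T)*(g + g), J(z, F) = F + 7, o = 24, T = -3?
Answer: 775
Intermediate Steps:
J(z, F) = 7 + F
w(g) = 2*g*(-3 + g) (w(g) = (g - 3)*(g + g) = (-3 + g)*(2*g) = 2*g*(-3 + g))
d = 5 (d = (2*(-2)*(-3 - 2))/4 = (2*(-2)*(-5))/4 = (1/4)*20 = 5)
Z = 25 (Z = 5**2 = 25)
Z*J(18, o) = 25*(7 + 24) = 25*31 = 775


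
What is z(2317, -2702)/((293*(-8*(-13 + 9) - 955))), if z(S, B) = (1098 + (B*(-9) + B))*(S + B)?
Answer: 8744890/270439 ≈ 32.336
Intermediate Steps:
z(S, B) = (1098 - 8*B)*(B + S) (z(S, B) = (1098 + (-9*B + B))*(B + S) = (1098 - 8*B)*(B + S))
z(2317, -2702)/((293*(-8*(-13 + 9) - 955))) = (-8*(-2702)**2 + 1098*(-2702) + 1098*2317 - 8*(-2702)*2317)/((293*(-8*(-13 + 9) - 955))) = (-8*7300804 - 2966796 + 2544066 + 50084272)/((293*(-8*(-4) - 955))) = (-58406432 - 2966796 + 2544066 + 50084272)/((293*(32 - 955))) = -8744890/(293*(-923)) = -8744890/(-270439) = -8744890*(-1/270439) = 8744890/270439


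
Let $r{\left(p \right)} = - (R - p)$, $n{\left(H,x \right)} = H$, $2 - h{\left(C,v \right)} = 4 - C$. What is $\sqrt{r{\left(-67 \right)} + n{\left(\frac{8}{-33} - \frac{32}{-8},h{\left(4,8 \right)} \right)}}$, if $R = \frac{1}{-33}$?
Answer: $\frac{i \sqrt{68838}}{33} \approx 7.9506 i$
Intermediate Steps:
$h{\left(C,v \right)} = -2 + C$ ($h{\left(C,v \right)} = 2 - \left(4 - C\right) = 2 + \left(-4 + C\right) = -2 + C$)
$R = - \frac{1}{33} \approx -0.030303$
$r{\left(p \right)} = \frac{1}{33} + p$ ($r{\left(p \right)} = - (- \frac{1}{33} - p) = \frac{1}{33} + p$)
$\sqrt{r{\left(-67 \right)} + n{\left(\frac{8}{-33} - \frac{32}{-8},h{\left(4,8 \right)} \right)}} = \sqrt{\left(\frac{1}{33} - 67\right) + \left(\frac{8}{-33} - \frac{32}{-8}\right)} = \sqrt{- \frac{2210}{33} + \left(8 \left(- \frac{1}{33}\right) - -4\right)} = \sqrt{- \frac{2210}{33} + \left(- \frac{8}{33} + 4\right)} = \sqrt{- \frac{2210}{33} + \frac{124}{33}} = \sqrt{- \frac{2086}{33}} = \frac{i \sqrt{68838}}{33}$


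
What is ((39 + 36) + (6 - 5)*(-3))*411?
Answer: 29592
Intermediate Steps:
((39 + 36) + (6 - 5)*(-3))*411 = (75 + 1*(-3))*411 = (75 - 3)*411 = 72*411 = 29592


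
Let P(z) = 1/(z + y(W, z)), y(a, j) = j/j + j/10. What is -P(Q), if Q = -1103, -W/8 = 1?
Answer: 10/12123 ≈ 0.00082488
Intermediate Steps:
W = -8 (W = -8*1 = -8)
y(a, j) = 1 + j/10 (y(a, j) = 1 + j*(1/10) = 1 + j/10)
P(z) = 1/(1 + 11*z/10) (P(z) = 1/(z + (1 + z/10)) = 1/(1 + 11*z/10))
-P(Q) = -10/(10 + 11*(-1103)) = -10/(10 - 12133) = -10/(-12123) = -10*(-1)/12123 = -1*(-10/12123) = 10/12123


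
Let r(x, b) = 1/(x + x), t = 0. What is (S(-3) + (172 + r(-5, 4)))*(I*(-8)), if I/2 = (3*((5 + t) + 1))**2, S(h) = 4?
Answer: -4559328/5 ≈ -9.1187e+5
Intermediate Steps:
r(x, b) = 1/(2*x)
I = 648 (I = 2*(3*((5 + 0) + 1))**2 = 2*(3*(5 + 1))**2 = 2*(3*6)**2 = 2*18**2 = 2*324 = 648)
(S(-3) + (172 + r(-5, 4)))*(I*(-8)) = (4 + (172 + (1/2)/(-5)))*(648*(-8)) = (4 + (172 + (1/2)*(-1/5)))*(-5184) = (4 + (172 - 1/10))*(-5184) = (4 + 1719/10)*(-5184) = (1759/10)*(-5184) = -4559328/5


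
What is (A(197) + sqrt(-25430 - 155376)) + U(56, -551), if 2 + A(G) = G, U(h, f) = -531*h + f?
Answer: -30092 + I*sqrt(180806) ≈ -30092.0 + 425.21*I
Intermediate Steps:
U(h, f) = f - 531*h
A(G) = -2 + G
(A(197) + sqrt(-25430 - 155376)) + U(56, -551) = ((-2 + 197) + sqrt(-25430 - 155376)) + (-551 - 531*56) = (195 + sqrt(-180806)) + (-551 - 29736) = (195 + I*sqrt(180806)) - 30287 = -30092 + I*sqrt(180806)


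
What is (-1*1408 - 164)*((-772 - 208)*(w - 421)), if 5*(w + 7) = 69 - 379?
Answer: -754874400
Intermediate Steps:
w = -69 (w = -7 + (69 - 379)/5 = -7 + (⅕)*(-310) = -7 - 62 = -69)
(-1*1408 - 164)*((-772 - 208)*(w - 421)) = (-1*1408 - 164)*((-772 - 208)*(-69 - 421)) = (-1408 - 164)*(-980*(-490)) = -1572*480200 = -754874400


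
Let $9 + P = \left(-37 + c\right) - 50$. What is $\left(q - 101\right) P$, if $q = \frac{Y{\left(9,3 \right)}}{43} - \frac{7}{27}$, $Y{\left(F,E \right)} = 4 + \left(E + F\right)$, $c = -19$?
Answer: $\frac{13469950}{1161} \approx 11602.0$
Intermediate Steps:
$Y{\left(F,E \right)} = 4 + E + F$
$q = \frac{131}{1161}$ ($q = \frac{4 + 3 + 9}{43} - \frac{7}{27} = 16 \cdot \frac{1}{43} - \frac{7}{27} = \frac{16}{43} - \frac{7}{27} = \frac{131}{1161} \approx 0.11283$)
$P = -115$ ($P = -9 - 106 = -115$)
$\left(q - 101\right) P = \left(\frac{131}{1161} - 101\right) \left(-115\right) = \left(- \frac{117130}{1161}\right) \left(-115\right) = \frac{13469950}{1161}$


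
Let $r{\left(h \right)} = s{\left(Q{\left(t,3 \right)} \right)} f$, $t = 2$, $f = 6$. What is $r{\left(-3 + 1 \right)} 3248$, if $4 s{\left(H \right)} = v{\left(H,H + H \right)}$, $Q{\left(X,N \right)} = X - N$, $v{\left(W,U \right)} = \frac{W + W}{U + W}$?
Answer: $3248$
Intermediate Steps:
$v{\left(W,U \right)} = \frac{2 W}{U + W}$
$s{\left(H \right)} = \frac{1}{6}$ ($s{\left(H \right)} = \frac{2 H \frac{1}{\left(H + H\right) + H}}{4} = \frac{2 H \frac{1}{2 H + H}}{4} = \frac{2 H \frac{1}{3 H}}{4} = \frac{1}{4} \cdot \frac{2}{3} = \frac{1}{6}$)
$r{\left(h \right)} = 1$ ($r{\left(h \right)} = \frac{1}{6} \cdot 6 = 1$)
$r{\left(-3 + 1 \right)} 3248 = 1 \cdot 3248 = 3248$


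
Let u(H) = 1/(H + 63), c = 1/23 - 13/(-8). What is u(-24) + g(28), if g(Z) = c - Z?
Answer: -188771/7176 ≈ -26.306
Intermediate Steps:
c = 307/184 (c = 1*(1/23) - 13*(-1/8) = 1/23 + 13/8 = 307/184 ≈ 1.6685)
u(H) = 1/(63 + H)
g(Z) = 307/184 - Z
u(-24) + g(28) = 1/(63 - 24) + (307/184 - 1*28) = 1/39 + (307/184 - 28) = 1/39 - 4845/184 = -188771/7176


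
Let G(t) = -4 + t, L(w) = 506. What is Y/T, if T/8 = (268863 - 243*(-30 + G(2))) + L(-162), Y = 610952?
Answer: 76369/277145 ≈ 0.27556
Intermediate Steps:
T = 2217160 (T = 8*((268863 - 243*(-30 + (-4 + 2))) + 506) = 8*((268863 - 243*(-30 - 2)) + 506) = 8*((268863 - 243*(-32)) + 506) = 8*((268863 + 7776) + 506) = 8*(276639 + 506) = 8*277145 = 2217160)
Y/T = 610952/2217160 = 610952*(1/2217160) = 76369/277145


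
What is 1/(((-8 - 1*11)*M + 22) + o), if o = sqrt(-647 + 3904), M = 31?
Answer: -567/318232 - sqrt(3257)/318232 ≈ -0.0019611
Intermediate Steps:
o = sqrt(3257) ≈ 57.070
1/(((-8 - 1*11)*M + 22) + o) = 1/(((-8 - 1*11)*31 + 22) + sqrt(3257)) = 1/(((-8 - 11)*31 + 22) + sqrt(3257)) = 1/((-19*31 + 22) + sqrt(3257)) = 1/((-589 + 22) + sqrt(3257)) = 1/(-567 + sqrt(3257))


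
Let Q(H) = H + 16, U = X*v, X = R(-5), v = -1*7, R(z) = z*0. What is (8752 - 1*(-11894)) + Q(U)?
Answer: 20662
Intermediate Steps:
R(z) = 0
v = -7
X = 0
U = 0 (U = 0*(-7) = 0)
Q(H) = 16 + H
(8752 - 1*(-11894)) + Q(U) = (8752 - 1*(-11894)) + (16 + 0) = (8752 + 11894) + 16 = 20646 + 16 = 20662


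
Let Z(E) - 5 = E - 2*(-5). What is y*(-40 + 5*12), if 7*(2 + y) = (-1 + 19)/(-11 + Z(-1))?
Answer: -160/7 ≈ -22.857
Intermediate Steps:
Z(E) = 15 + E (Z(E) = 5 + (E - 2*(-5)) = 5 + (E + 10) = 5 + (10 + E) = 15 + E)
y = -8/7 (y = -2 + ((-1 + 19)/(-11 + (15 - 1)))/7 = -2 + (18/(-11 + 14))/7 = -2 + (18/3)/7 = -2 + (18*(⅓))/7 = -2 + (⅐)*6 = -2 + 6/7 = -8/7 ≈ -1.1429)
y*(-40 + 5*12) = -8*(-40 + 5*12)/7 = -8*(-40 + 60)/7 = -8/7*20 = -160/7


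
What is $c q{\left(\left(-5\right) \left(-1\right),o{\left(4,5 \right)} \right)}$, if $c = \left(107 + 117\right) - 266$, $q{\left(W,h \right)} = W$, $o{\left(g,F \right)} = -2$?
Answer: $-210$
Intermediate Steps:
$c = -42$ ($c = 224 - 266 = -42$)
$c q{\left(\left(-5\right) \left(-1\right),o{\left(4,5 \right)} \right)} = - 42 \left(\left(-5\right) \left(-1\right)\right) = \left(-42\right) 5 = -210$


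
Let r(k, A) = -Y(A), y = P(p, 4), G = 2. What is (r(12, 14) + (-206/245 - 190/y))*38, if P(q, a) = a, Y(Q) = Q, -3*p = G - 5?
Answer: -580393/245 ≈ -2368.9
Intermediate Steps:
p = 1 (p = -(2 - 5)/3 = -⅓*(-3) = 1)
y = 4
r(k, A) = -A
(r(12, 14) + (-206/245 - 190/y))*38 = (-1*14 + (-206/245 - 190/4))*38 = (-14 + (-206*1/245 - 190*¼))*38 = (-14 + (-206/245 - 95/2))*38 = (-14 - 23687/490)*38 = -30547/490*38 = -580393/245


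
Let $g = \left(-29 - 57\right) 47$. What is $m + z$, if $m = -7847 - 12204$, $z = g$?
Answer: $-24093$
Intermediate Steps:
$g = -4042$ ($g = \left(-86\right) 47 = -4042$)
$z = -4042$
$m = -20051$ ($m = -7847 - 12204 = -20051$)
$m + z = -20051 - 4042 = -24093$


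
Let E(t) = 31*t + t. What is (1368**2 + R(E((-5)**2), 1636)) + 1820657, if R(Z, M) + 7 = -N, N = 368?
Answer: 3691706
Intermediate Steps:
E(t) = 32*t
R(Z, M) = -375 (R(Z, M) = -7 - 1*368 = -7 - 368 = -375)
(1368**2 + R(E((-5)**2), 1636)) + 1820657 = (1368**2 - 375) + 1820657 = (1871424 - 375) + 1820657 = 1871049 + 1820657 = 3691706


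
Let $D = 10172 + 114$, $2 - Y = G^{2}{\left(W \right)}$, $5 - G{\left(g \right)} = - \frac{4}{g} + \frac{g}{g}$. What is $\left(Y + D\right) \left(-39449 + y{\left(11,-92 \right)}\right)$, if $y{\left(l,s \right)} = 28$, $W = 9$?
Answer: $- \frac{32787549488}{81} \approx -4.0478 \cdot 10^{8}$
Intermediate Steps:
$G{\left(g \right)} = 4 + \frac{4}{g}$ ($G{\left(g \right)} = 5 - \left(- \frac{4}{g} + \frac{g}{g}\right) = 5 - \left(- \frac{4}{g} + 1\right) = 5 - \left(1 - \frac{4}{g}\right) = 4 + \frac{4}{g}$)
$Y = - \frac{1438}{81}$ ($Y = 2 - \left(4 + \frac{4}{9}\right)^{2} = 2 - \left(\frac{40}{9}\right)^{2} = 2 - \frac{1600}{81} = - \frac{1438}{81} \approx -17.753$)
$D = 10286$
$\left(Y + D\right) \left(-39449 + y{\left(11,-92 \right)}\right) = \left(- \frac{1438}{81} + 10286\right) \left(-39449 + 28\right) = \frac{831728}{81} \left(-39421\right) = - \frac{32787549488}{81}$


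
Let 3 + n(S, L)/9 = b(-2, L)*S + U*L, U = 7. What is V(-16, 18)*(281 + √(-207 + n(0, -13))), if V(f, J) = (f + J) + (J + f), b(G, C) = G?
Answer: 1124 + 36*I*√13 ≈ 1124.0 + 129.8*I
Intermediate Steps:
V(f, J) = 2*J + 2*f (V(f, J) = (J + f) + (J + f) = 2*J + 2*f)
n(S, L) = -27 - 18*S + 63*L (n(S, L) = -27 + 9*(-2*S + 7*L) = -27 + (-18*S + 63*L) = -27 - 18*S + 63*L)
V(-16, 18)*(281 + √(-207 + n(0, -13))) = (2*18 + 2*(-16))*(281 + √(-207 + (-27 - 18*0 + 63*(-13)))) = (36 - 32)*(281 + √(-207 + (-27 + 0 - 819))) = 4*(281 + √(-207 - 846)) = 4*(281 + √(-1053)) = 4*(281 + 9*I*√13) = 1124 + 36*I*√13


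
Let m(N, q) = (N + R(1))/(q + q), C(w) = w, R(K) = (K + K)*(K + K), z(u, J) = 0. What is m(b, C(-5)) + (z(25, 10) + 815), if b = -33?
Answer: 8179/10 ≈ 817.90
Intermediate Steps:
R(K) = 4*K² (R(K) = (2*K)*(2*K) = 4*K²)
m(N, q) = (4 + N)/(2*q) (m(N, q) = (N + 4*1²)/(q + q) = (N + 4*1)/((2*q)) = (N + 4)*(1/(2*q)) = (4 + N)*(1/(2*q)) = (4 + N)/(2*q))
m(b, C(-5)) + (z(25, 10) + 815) = (½)*(4 - 33)/(-5) + (0 + 815) = (½)*(-⅕)*(-29) + 815 = 29/10 + 815 = 8179/10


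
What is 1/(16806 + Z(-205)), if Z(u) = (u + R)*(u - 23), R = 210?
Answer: 1/15666 ≈ 6.3833e-5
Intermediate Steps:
Z(u) = (-23 + u)*(210 + u) (Z(u) = (u + 210)*(u - 23) = (210 + u)*(-23 + u) = (-23 + u)*(210 + u))
1/(16806 + Z(-205)) = 1/(16806 + (-4830 + (-205)² + 187*(-205))) = 1/(16806 + (-4830 + 42025 - 38335)) = 1/(16806 - 1140) = 1/15666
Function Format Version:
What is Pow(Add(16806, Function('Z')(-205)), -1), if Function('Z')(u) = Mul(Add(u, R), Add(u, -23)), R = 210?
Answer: Rational(1, 15666) ≈ 6.3833e-5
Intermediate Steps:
Function('Z')(u) = Mul(Add(-23, u), Add(210, u)) (Function('Z')(u) = Mul(Add(u, 210), Add(u, -23)) = Mul(Add(210, u), Add(-23, u)) = Mul(Add(-23, u), Add(210, u)))
Pow(Add(16806, Function('Z')(-205)), -1) = Pow(Add(16806, Add(-4830, Pow(-205, 2), Mul(187, -205))), -1) = Pow(Add(16806, Add(-4830, 42025, -38335)), -1) = Pow(Add(16806, -1140), -1) = Pow(15666, -1) = Rational(1, 15666)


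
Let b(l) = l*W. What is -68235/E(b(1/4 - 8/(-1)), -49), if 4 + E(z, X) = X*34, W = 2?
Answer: 13647/334 ≈ 40.859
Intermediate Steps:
b(l) = 2*l (b(l) = l*2 = 2*l)
E(z, X) = -4 + 34*X (E(z, X) = -4 + X*34 = -4 + 34*X)
-68235/E(b(1/4 - 8/(-1)), -49) = -68235/(-4 + 34*(-49)) = -68235/(-4 - 1666) = -68235/(-1670) = -68235*(-1/1670) = 13647/334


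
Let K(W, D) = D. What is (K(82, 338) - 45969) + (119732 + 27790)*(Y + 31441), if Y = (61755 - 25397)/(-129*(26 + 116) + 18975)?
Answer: 1017552260341/219 ≈ 4.6464e+9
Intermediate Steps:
Y = 36358/657 (Y = 36358/(-129*142 + 18975) = 36358/(-18318 + 18975) = 36358/657 ≈ 55.339)
(K(82, 338) - 45969) + (119732 + 27790)*(Y + 31441) = (338 - 45969) + (119732 + 27790)*(36358/657 + 31441) = -45631 + 147522*(20693095/657) = -45631 + 1017562253530/219 = 1017552260341/219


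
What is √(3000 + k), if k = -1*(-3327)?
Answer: 3*√703 ≈ 79.542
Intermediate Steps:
k = 3327
√(3000 + k) = √(3000 + 3327) = √6327 = 3*√703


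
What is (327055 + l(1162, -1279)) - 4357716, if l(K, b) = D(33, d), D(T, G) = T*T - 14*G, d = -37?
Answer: -4029054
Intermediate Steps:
D(T, G) = T**2 - 14*G
l(K, b) = 1607 (l(K, b) = 33**2 - 14*(-37) = 1089 + 518 = 1607)
(327055 + l(1162, -1279)) - 4357716 = (327055 + 1607) - 4357716 = 328662 - 4357716 = -4029054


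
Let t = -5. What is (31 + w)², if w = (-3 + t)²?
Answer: 9025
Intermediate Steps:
w = 64 (w = (-3 - 5)² = (-8)² = 64)
(31 + w)² = (31 + 64)² = 95² = 9025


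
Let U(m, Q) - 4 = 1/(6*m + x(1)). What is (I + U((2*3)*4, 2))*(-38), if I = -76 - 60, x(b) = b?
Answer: 727282/145 ≈ 5015.7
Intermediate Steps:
I = -136
U(m, Q) = 4 + 1/(1 + 6*m) (U(m, Q) = 4 + 1/(6*m + 1) = 4 + 1/(1 + 6*m))
(I + U((2*3)*4, 2))*(-38) = (-136 + (5 + 24*((2*3)*4))/(1 + 6*((2*3)*4)))*(-38) = (-136 + (5 + 24*(6*4))/(1 + 6*(6*4)))*(-38) = (-136 + (5 + 24*24)/(1 + 6*24))*(-38) = (-136 + (5 + 576)/(1 + 144))*(-38) = (-136 + 581/145)*(-38) = -19139/145*(-38) = 727282/145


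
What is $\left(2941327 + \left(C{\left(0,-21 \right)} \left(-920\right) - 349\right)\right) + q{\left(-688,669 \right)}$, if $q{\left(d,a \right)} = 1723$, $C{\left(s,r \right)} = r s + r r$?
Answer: $2536981$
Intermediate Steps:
$C{\left(s,r \right)} = r^{2} + r s$ ($C{\left(s,r \right)} = r s + r^{2} = r^{2} + r s$)
$\left(2941327 + \left(C{\left(0,-21 \right)} \left(-920\right) - 349\right)\right) + q{\left(-688,669 \right)} = \left(2941327 + \left(- 21 \left(-21 + 0\right) \left(-920\right) - 349\right)\right) + 1723 = \left(2941327 + \left(\left(-21\right) \left(-21\right) \left(-920\right) - 349\right)\right) + 1723 = \left(2941327 + \left(441 \left(-920\right) - 349\right)\right) + 1723 = \left(2941327 - 406069\right) + 1723 = 2535258 + 1723 = 2536981$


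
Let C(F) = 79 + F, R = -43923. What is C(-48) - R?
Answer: 43954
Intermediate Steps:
C(-48) - R = (79 - 48) - 1*(-43923) = 31 + 43923 = 43954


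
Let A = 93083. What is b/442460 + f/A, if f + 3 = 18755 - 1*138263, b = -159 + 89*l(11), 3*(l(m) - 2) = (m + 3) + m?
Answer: -79212047887/61778256270 ≈ -1.2822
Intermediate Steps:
l(m) = 3 + 2*m/3 (l(m) = 2 + ((m + 3) + m)/3 = 2 + ((3 + m) + m)/3 = 2 + (3 + 2*m)/3 = 2 + (1 + 2*m/3) = 3 + 2*m/3)
b = 2282/3 (b = -159 + 89*(3 + (2/3)*11) = -159 + 89*(3 + 22/3) = -159 + 89*(31/3) = -159 + 2759/3 = 2282/3 ≈ 760.67)
f = -119511 (f = -3 + (18755 - 1*138263) = -3 + (18755 - 138263) = -3 - 119508 = -119511)
b/442460 + f/A = (2282/3)/442460 - 119511/93083 = (2282/3)*(1/442460) - 119511*1/93083 = 1141/663690 - 119511/93083 = -79212047887/61778256270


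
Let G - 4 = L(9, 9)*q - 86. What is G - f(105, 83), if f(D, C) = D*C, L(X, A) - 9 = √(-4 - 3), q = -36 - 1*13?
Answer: -9238 - 49*I*√7 ≈ -9238.0 - 129.64*I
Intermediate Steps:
q = -49 (q = -36 - 13 = -49)
L(X, A) = 9 + I*√7 (L(X, A) = 9 + √(-4 - 3) = 9 + √(-7) = 9 + I*√7)
f(D, C) = C*D
G = -523 - 49*I*√7 (G = 4 + ((9 + I*√7)*(-49) - 86) = 4 + ((-441 - 49*I*√7) - 86) = 4 + (-527 - 49*I*√7) = -523 - 49*I*√7 ≈ -523.0 - 129.64*I)
G - f(105, 83) = (-523 - 49*I*√7) - 83*105 = (-523 - 49*I*√7) - 1*8715 = (-523 - 49*I*√7) - 8715 = -9238 - 49*I*√7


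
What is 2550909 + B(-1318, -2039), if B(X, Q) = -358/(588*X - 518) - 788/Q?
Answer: 2016810920341470/790624289 ≈ 2.5509e+6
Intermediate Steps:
B(X, Q) = -788/Q - 358/(-518 + 588*X) (B(X, Q) = -358/(-518 + 588*X) - 788/Q = -788/Q - 358/(-518 + 588*X))
2550909 + B(-1318, -2039) = 2550909 + (⅐)*(204092 - 231672*(-1318) - 179*(-2039))/(-2039*(-37 + 42*(-1318))) = 2550909 + (⅐)*(-1/2039)*(204092 + 305343696 + 364981)/(-37 - 55356) = 2550909 + (⅐)*(-1/2039)*305912769/(-55393) = 2550909 + (⅐)*(-1/2039)*(-1/55393)*305912769 = 2550909 + 305912769/790624289 = 2016810920341470/790624289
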